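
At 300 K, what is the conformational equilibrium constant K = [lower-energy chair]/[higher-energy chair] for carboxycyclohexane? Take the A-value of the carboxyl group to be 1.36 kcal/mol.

K ≈ 9.79

One chair has the carboxyl group axial (E = 1.36 kcal/mol) and the other has it equatorial (E = 0).
ΔG = 1.36 kcal/mol between the two chairs.
K = exp(ΔG/RT) with R = 1.987×10⁻³ kcal mol⁻¹ K⁻¹ and T = 300 K gives K ≈ 9.79.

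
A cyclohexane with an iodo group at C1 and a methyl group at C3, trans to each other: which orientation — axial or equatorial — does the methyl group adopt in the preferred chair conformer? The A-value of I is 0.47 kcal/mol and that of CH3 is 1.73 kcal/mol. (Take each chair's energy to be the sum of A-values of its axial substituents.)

equatorial

C1 and C3 have the same parity, so for the trans isomer the two substituents are one axial and one equatorial in each chair.
Chair I (iodo axial, methyl equatorial): E = 0.47 kcal/mol.
Chair II (iodo equatorial, methyl axial): E = 1.73 kcal/mol.
Chair I is the more stable (lower-energy) conformer, and in that chair the methyl group is equatorial.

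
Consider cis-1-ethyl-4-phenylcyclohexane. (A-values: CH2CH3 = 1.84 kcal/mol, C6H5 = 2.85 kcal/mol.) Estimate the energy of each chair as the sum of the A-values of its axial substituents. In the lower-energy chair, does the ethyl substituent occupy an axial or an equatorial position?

C1 and C4 have opposite parity, so for the cis isomer the two substituents are one axial and one equatorial in each chair.
Chair I (ethyl axial, phenyl equatorial): E = 1.84 kcal/mol.
Chair II (ethyl equatorial, phenyl axial): E = 2.85 kcal/mol.
Chair I is the more stable (lower-energy) conformer, and in that chair the ethyl group is axial.

axial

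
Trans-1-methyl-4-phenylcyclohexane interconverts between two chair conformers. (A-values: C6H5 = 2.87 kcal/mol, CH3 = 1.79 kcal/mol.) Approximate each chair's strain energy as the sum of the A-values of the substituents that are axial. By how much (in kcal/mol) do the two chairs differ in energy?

4.66 kcal/mol

C1 and C4 have opposite parity, so for the trans isomer the two substituents are e,e in one chair and a,a in the other.
Chair I (phenyl axial, methyl axial): E = 4.66 kcal/mol.
Chair II (phenyl equatorial, methyl equatorial): E = 0.00 kcal/mol.
ΔE = 4.66 − 0.00 = 4.66 kcal/mol; chair II is more stable.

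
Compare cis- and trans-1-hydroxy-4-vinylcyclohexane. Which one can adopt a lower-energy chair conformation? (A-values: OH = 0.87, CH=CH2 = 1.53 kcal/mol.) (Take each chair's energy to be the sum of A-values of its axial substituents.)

At 1,4 positions (parity opposite): cis → (a,e or e,a); trans → (e,e or a,a).
Best chair for cis: E = 0.87 kcal/mol; best chair for trans: E = 0.00 kcal/mol.
The trans isomer is lower by 0.87 kcal/mol.

trans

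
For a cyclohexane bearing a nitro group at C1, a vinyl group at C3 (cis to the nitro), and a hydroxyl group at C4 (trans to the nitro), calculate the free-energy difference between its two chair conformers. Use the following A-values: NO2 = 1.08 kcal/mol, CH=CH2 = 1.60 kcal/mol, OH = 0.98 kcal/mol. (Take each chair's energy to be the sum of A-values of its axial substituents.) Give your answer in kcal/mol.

Chair I (nitro axial, vinyl axial, hydroxyl axial): E = 3.66 kcal/mol.
Chair II (nitro equatorial, vinyl equatorial, hydroxyl equatorial): E = 0.00 kcal/mol.
ΔE = 3.66 − 0.00 = 3.66 kcal/mol; chair II is more stable.

3.66 kcal/mol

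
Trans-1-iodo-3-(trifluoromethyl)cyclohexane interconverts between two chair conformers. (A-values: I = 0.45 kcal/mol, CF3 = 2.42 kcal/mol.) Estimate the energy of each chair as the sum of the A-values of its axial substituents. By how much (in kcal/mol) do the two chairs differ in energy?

C1 and C3 have the same parity, so for the trans isomer the two substituents are one axial and one equatorial in each chair.
Chair I (iodo axial, trifluoromethyl equatorial): E = 0.45 kcal/mol.
Chair II (iodo equatorial, trifluoromethyl axial): E = 2.42 kcal/mol.
ΔE = 2.42 − 0.45 = 1.97 kcal/mol; chair I is more stable.

1.97 kcal/mol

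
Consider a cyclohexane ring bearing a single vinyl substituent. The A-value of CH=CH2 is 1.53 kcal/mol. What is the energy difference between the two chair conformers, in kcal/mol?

1.53 kcal/mol

A monosubstituted cyclohexane has one chair with the vinyl group axial (E = A = 1.53 kcal/mol) and one with it equatorial (E = 0).
ΔE = 1.53 − 0 = 1.53 kcal/mol.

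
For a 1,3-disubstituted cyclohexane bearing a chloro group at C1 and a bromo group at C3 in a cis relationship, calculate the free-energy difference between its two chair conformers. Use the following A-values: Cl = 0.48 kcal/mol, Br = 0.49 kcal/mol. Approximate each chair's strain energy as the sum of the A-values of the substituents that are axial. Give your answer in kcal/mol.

0.97 kcal/mol

C1 and C3 have the same parity, so for the cis isomer the two substituents are e,e in one chair and a,a in the other.
Chair I (chloro axial, bromo axial): E = 0.97 kcal/mol.
Chair II (chloro equatorial, bromo equatorial): E = 0.00 kcal/mol.
ΔE = 0.97 − 0.00 = 0.97 kcal/mol; chair II is more stable.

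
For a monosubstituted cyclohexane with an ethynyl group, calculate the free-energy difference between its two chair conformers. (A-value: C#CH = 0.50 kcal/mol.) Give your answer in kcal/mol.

A monosubstituted cyclohexane has one chair with the ethynyl group axial (E = A = 0.50 kcal/mol) and one with it equatorial (E = 0).
ΔE = 0.50 − 0 = 0.50 kcal/mol.

0.50 kcal/mol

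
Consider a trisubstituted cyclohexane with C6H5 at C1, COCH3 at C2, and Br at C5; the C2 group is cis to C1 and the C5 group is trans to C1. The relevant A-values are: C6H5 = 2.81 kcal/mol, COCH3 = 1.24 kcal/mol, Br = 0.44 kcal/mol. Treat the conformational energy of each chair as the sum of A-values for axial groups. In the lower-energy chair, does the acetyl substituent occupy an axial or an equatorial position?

axial

Chair I (phenyl axial, acetyl equatorial, bromo equatorial): E = 2.81 kcal/mol.
Chair II (phenyl equatorial, acetyl axial, bromo axial): E = 1.68 kcal/mol.
Chair II is the more stable (lower-energy) conformer, and in that chair the acetyl group is axial.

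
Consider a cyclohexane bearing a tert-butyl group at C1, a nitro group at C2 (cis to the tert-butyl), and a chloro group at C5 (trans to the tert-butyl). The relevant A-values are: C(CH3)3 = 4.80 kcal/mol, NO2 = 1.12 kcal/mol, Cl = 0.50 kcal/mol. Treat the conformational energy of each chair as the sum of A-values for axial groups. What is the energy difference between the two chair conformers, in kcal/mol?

3.18 kcal/mol

Chair I (tert-butyl axial, nitro equatorial, chloro equatorial): E = 4.80 kcal/mol.
Chair II (tert-butyl equatorial, nitro axial, chloro axial): E = 1.62 kcal/mol.
ΔE = 4.80 − 1.62 = 3.18 kcal/mol; chair II is more stable.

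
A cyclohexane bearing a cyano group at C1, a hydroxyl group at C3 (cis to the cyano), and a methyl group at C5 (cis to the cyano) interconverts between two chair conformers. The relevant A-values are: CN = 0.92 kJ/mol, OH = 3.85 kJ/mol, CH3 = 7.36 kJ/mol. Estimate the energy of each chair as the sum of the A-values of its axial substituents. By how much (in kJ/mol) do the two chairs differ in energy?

12.13 kJ/mol

Chair I (cyano axial, hydroxyl axial, methyl axial): E = 12.13 kJ/mol.
Chair II (cyano equatorial, hydroxyl equatorial, methyl equatorial): E = 0.00 kJ/mol.
ΔE = 12.13 − 0.00 = 12.13 kJ/mol; chair II is more stable.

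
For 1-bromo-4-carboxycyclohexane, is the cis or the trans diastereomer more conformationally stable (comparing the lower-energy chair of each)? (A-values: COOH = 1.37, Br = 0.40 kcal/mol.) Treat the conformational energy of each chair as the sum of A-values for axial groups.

trans

At 1,4 positions (parity opposite): cis → (a,e or e,a); trans → (e,e or a,a).
Best chair for cis: E = 0.40 kcal/mol; best chair for trans: E = 0.00 kcal/mol.
The trans isomer is lower by 0.40 kcal/mol.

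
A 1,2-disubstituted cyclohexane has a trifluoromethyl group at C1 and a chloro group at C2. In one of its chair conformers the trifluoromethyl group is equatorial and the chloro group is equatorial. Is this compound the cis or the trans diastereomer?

trans

C1 and C2 have opposite parity, so their axial bonds point in opposite directions.
With opposite-parity carbons, two substituents on the same face are one axial and one equatorial; opposite faces give both axial or both equatorial.
Here the groups are equatorial/equatorial → opposite face → trans.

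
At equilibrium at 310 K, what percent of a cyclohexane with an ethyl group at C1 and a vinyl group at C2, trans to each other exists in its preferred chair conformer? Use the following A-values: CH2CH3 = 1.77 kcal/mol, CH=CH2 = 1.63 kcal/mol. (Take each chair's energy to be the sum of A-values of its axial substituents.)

99.6%

C1 and C2 have opposite parity, so for the trans isomer the two substituents are e,e in one chair and a,a in the other.
Chair I (ethyl axial, vinyl axial): E = 3.40 kcal/mol; chair II (ethyl equatorial, vinyl equatorial): E = 0.00 kcal/mol.
ΔG = 3.40 kcal/mol between the two chairs.
K = exp(ΔG/RT) with R = 1.987×10⁻³ kcal mol⁻¹ K⁻¹ and T = 310 K gives K ≈ 250.
Fraction in the lower-energy chair = K/(K+1) = 99.6%.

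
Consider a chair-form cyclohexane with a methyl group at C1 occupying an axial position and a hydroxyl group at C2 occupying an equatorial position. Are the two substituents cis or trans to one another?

C1 and C2 have opposite parity, so their axial bonds point in opposite directions.
With opposite-parity carbons, two substituents on the same face are one axial and one equatorial; opposite faces give both axial or both equatorial.
Here the groups are axial/equatorial → same face → cis.

cis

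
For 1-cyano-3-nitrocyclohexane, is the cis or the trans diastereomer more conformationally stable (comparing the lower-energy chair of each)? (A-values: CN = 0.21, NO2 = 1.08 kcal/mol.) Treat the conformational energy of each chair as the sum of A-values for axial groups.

At 1,3 positions (parity same): cis → (e,e or a,a); trans → (a,e or e,a).
Best chair for cis: E = 0.00 kcal/mol; best chair for trans: E = 0.21 kcal/mol.
The cis isomer is lower by 0.21 kcal/mol.

cis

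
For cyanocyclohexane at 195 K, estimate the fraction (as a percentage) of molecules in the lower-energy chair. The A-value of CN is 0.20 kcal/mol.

One chair has the cyano group axial (E = 0.20 kcal/mol) and the other has it equatorial (E = 0).
ΔG = 0.20 kcal/mol between the two chairs.
K = exp(ΔG/RT) with R = 1.987×10⁻³ kcal mol⁻¹ K⁻¹ and T = 195 K gives K ≈ 1.68.
Fraction in the lower-energy chair = K/(K+1) = 62.6%.

62.6%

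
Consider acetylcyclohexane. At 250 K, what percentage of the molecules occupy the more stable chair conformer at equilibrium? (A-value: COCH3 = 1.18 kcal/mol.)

One chair has the acetyl group axial (E = 1.18 kcal/mol) and the other has it equatorial (E = 0).
ΔG = 1.18 kcal/mol between the two chairs.
K = exp(ΔG/RT) with R = 1.987×10⁻³ kcal mol⁻¹ K⁻¹ and T = 250 K gives K ≈ 10.8.
Fraction in the lower-energy chair = K/(K+1) = 91.5%.

91.5%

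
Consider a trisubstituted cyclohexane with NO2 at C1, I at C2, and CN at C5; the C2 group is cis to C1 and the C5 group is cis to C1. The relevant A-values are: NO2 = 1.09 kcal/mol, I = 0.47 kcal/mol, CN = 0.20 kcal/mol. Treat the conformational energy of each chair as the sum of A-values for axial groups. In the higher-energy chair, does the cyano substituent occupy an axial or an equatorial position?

Chair I (nitro axial, iodo equatorial, cyano axial): E = 1.29 kcal/mol.
Chair II (nitro equatorial, iodo axial, cyano equatorial): E = 0.47 kcal/mol.
Chair I is the less stable (higher-energy) conformer, and in that chair the cyano group is axial.

axial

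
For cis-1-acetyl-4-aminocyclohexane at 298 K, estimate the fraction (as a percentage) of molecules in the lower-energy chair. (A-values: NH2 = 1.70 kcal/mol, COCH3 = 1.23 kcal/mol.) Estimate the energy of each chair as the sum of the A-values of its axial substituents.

C1 and C4 have opposite parity, so for the cis isomer the two substituents are one axial and one equatorial in each chair.
Chair I (amino axial, acetyl equatorial): E = 1.70 kcal/mol; chair II (amino equatorial, acetyl axial): E = 1.23 kcal/mol.
ΔG = 0.47 kcal/mol between the two chairs.
K = exp(ΔG/RT) with R = 1.987×10⁻³ kcal mol⁻¹ K⁻¹ and T = 298 K gives K ≈ 2.21.
Fraction in the lower-energy chair = K/(K+1) = 68.9%.

68.9%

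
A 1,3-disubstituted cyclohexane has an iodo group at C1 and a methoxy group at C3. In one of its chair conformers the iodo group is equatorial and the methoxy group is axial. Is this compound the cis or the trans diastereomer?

trans

C1 and C3 have the same parity, so their axial bonds point in the same direction.
With same-parity carbons, two substituents on the same face are both axial or both equatorial; opposite faces give one of each.
Here the groups are equatorial/axial → opposite face → trans.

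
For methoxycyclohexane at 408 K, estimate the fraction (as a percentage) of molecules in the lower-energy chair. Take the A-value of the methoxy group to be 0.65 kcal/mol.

69.0%

One chair has the methoxy group axial (E = 0.65 kcal/mol) and the other has it equatorial (E = 0).
ΔG = 0.65 kcal/mol between the two chairs.
K = exp(ΔG/RT) with R = 1.987×10⁻³ kcal mol⁻¹ K⁻¹ and T = 408 K gives K ≈ 2.23.
Fraction in the lower-energy chair = K/(K+1) = 69.0%.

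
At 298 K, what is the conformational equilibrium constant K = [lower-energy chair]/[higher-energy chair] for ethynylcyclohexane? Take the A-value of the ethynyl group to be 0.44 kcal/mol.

One chair has the ethynyl group axial (E = 0.44 kcal/mol) and the other has it equatorial (E = 0).
ΔG = 0.44 kcal/mol between the two chairs.
K = exp(ΔG/RT) with R = 1.987×10⁻³ kcal mol⁻¹ K⁻¹ and T = 298 K gives K ≈ 2.1.

K ≈ 2.10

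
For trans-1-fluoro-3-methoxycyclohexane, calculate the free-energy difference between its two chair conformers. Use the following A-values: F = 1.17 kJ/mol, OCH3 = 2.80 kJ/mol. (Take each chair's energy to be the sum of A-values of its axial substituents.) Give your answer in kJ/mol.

C1 and C3 have the same parity, so for the trans isomer the two substituents are one axial and one equatorial in each chair.
Chair I (fluoro axial, methoxy equatorial): E = 1.17 kJ/mol.
Chair II (fluoro equatorial, methoxy axial): E = 2.80 kJ/mol.
ΔE = 2.80 − 1.17 = 1.63 kJ/mol; chair I is more stable.

1.63 kJ/mol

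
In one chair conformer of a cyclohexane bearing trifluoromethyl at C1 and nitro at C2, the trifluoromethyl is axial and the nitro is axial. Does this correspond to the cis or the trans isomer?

C1 and C2 have opposite parity, so their axial bonds point in opposite directions.
With opposite-parity carbons, two substituents on the same face are one axial and one equatorial; opposite faces give both axial or both equatorial.
Here the groups are axial/axial → opposite face → trans.

trans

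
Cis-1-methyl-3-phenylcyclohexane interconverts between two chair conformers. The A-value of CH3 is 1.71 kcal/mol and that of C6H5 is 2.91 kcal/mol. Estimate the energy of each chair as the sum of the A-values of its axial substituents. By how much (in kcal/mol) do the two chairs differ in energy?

4.62 kcal/mol

C1 and C3 have the same parity, so for the cis isomer the two substituents are e,e in one chair and a,a in the other.
Chair I (methyl axial, phenyl axial): E = 4.62 kcal/mol.
Chair II (methyl equatorial, phenyl equatorial): E = 0.00 kcal/mol.
ΔE = 4.62 − 0.00 = 4.62 kcal/mol; chair II is more stable.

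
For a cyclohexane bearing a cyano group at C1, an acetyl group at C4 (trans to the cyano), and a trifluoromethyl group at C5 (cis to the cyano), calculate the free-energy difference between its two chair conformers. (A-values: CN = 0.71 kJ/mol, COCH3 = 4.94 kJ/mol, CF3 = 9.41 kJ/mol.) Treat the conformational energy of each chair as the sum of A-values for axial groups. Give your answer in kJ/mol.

Chair I (cyano axial, acetyl axial, trifluoromethyl axial): E = 15.06 kJ/mol.
Chair II (cyano equatorial, acetyl equatorial, trifluoromethyl equatorial): E = 0.00 kJ/mol.
ΔE = 15.06 − 0.00 = 15.06 kJ/mol; chair II is more stable.

15.06 kJ/mol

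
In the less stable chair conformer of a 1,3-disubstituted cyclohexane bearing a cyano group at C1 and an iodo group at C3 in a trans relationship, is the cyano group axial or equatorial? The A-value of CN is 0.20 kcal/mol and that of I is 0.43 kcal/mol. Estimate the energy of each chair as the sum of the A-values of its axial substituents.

C1 and C3 have the same parity, so for the trans isomer the two substituents are one axial and one equatorial in each chair.
Chair I (cyano axial, iodo equatorial): E = 0.20 kcal/mol.
Chair II (cyano equatorial, iodo axial): E = 0.43 kcal/mol.
Chair II is the less stable (higher-energy) conformer, and in that chair the cyano group is equatorial.

equatorial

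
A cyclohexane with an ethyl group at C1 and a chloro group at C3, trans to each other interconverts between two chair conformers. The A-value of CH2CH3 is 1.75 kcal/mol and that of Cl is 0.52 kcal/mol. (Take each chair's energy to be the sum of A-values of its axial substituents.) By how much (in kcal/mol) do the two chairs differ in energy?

C1 and C3 have the same parity, so for the trans isomer the two substituents are one axial and one equatorial in each chair.
Chair I (ethyl axial, chloro equatorial): E = 1.75 kcal/mol.
Chair II (ethyl equatorial, chloro axial): E = 0.52 kcal/mol.
ΔE = 1.75 − 0.52 = 1.23 kcal/mol; chair II is more stable.

1.23 kcal/mol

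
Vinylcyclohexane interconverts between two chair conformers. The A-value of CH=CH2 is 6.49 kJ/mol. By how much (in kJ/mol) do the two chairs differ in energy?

6.49 kJ/mol

A monosubstituted cyclohexane has one chair with the vinyl group axial (E = A = 6.49 kJ/mol) and one with it equatorial (E = 0).
ΔE = 6.49 − 0 = 6.49 kJ/mol.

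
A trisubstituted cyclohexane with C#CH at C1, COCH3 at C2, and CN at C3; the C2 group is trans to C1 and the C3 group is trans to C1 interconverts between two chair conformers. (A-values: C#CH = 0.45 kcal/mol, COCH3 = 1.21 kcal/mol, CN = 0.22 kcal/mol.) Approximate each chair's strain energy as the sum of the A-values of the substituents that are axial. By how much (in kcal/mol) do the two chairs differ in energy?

1.44 kcal/mol

Chair I (ethynyl axial, acetyl axial, cyano equatorial): E = 1.66 kcal/mol.
Chair II (ethynyl equatorial, acetyl equatorial, cyano axial): E = 0.22 kcal/mol.
ΔE = 1.66 − 0.22 = 1.44 kcal/mol; chair II is more stable.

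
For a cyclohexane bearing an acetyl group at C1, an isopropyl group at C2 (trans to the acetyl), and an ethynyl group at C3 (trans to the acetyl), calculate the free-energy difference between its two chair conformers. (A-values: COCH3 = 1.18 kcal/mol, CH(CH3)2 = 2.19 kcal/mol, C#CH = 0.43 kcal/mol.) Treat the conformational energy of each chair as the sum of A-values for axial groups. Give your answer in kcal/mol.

2.94 kcal/mol

Chair I (acetyl axial, isopropyl axial, ethynyl equatorial): E = 3.37 kcal/mol.
Chair II (acetyl equatorial, isopropyl equatorial, ethynyl axial): E = 0.43 kcal/mol.
ΔE = 3.37 − 0.43 = 2.94 kcal/mol; chair II is more stable.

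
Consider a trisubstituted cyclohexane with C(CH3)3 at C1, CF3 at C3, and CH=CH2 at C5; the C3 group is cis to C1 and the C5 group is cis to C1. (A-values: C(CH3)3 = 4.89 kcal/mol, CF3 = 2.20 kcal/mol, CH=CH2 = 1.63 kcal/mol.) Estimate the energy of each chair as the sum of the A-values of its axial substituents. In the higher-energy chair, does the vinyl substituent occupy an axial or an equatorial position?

Chair I (tert-butyl axial, trifluoromethyl axial, vinyl axial): E = 8.72 kcal/mol.
Chair II (tert-butyl equatorial, trifluoromethyl equatorial, vinyl equatorial): E = 0.00 kcal/mol.
Chair I is the less stable (higher-energy) conformer, and in that chair the vinyl group is axial.

axial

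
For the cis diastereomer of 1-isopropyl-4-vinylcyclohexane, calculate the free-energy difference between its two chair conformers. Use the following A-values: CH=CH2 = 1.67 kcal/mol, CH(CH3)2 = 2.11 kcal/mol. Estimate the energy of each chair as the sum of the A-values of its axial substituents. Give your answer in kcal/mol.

0.44 kcal/mol

C1 and C4 have opposite parity, so for the cis isomer the two substituents are one axial and one equatorial in each chair.
Chair I (vinyl axial, isopropyl equatorial): E = 1.67 kcal/mol.
Chair II (vinyl equatorial, isopropyl axial): E = 2.11 kcal/mol.
ΔE = 2.11 − 1.67 = 0.44 kcal/mol; chair I is more stable.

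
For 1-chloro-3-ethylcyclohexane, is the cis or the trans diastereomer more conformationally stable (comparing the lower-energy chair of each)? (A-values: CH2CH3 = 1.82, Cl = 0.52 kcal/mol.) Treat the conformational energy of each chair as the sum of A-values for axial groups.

cis

At 1,3 positions (parity same): cis → (e,e or a,a); trans → (a,e or e,a).
Best chair for cis: E = 0.00 kcal/mol; best chair for trans: E = 0.52 kcal/mol.
The cis isomer is lower by 0.52 kcal/mol.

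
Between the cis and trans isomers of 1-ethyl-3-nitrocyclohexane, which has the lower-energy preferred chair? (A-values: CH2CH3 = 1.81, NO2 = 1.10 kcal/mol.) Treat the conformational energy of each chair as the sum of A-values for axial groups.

cis

At 1,3 positions (parity same): cis → (e,e or a,a); trans → (a,e or e,a).
Best chair for cis: E = 0.00 kcal/mol; best chair for trans: E = 1.10 kcal/mol.
The cis isomer is lower by 1.10 kcal/mol.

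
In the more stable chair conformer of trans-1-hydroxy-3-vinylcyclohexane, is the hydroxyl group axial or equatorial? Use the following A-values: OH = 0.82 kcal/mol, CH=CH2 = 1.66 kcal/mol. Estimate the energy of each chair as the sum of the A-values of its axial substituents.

C1 and C3 have the same parity, so for the trans isomer the two substituents are one axial and one equatorial in each chair.
Chair I (hydroxyl axial, vinyl equatorial): E = 0.82 kcal/mol.
Chair II (hydroxyl equatorial, vinyl axial): E = 1.66 kcal/mol.
Chair I is the more stable (lower-energy) conformer, and in that chair the hydroxyl group is axial.

axial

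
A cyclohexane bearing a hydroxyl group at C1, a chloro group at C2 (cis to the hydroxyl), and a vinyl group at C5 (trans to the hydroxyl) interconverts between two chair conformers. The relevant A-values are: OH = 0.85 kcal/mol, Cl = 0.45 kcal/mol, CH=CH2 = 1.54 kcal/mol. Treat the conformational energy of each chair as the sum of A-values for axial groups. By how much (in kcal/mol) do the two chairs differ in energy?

1.14 kcal/mol

Chair I (hydroxyl axial, chloro equatorial, vinyl equatorial): E = 0.85 kcal/mol.
Chair II (hydroxyl equatorial, chloro axial, vinyl axial): E = 1.99 kcal/mol.
ΔE = 1.99 − 0.85 = 1.14 kcal/mol; chair I is more stable.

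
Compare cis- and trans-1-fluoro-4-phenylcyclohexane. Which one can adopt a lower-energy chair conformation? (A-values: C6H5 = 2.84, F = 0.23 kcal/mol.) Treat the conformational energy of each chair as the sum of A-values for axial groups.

At 1,4 positions (parity opposite): cis → (a,e or e,a); trans → (e,e or a,a).
Best chair for cis: E = 0.23 kcal/mol; best chair for trans: E = 0.00 kcal/mol.
The trans isomer is lower by 0.23 kcal/mol.

trans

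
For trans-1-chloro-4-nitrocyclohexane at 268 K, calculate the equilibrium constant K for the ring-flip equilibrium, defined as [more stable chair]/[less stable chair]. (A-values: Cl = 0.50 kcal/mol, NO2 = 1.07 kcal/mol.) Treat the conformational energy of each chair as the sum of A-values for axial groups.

C1 and C4 have opposite parity, so for the trans isomer the two substituents are e,e in one chair and a,a in the other.
Chair I (chloro axial, nitro axial): E = 1.57 kcal/mol; chair II (chloro equatorial, nitro equatorial): E = 0.00 kcal/mol.
ΔG = 1.57 kcal/mol between the two chairs.
K = exp(ΔG/RT) with R = 1.987×10⁻³ kcal mol⁻¹ K⁻¹ and T = 268 K gives K ≈ 19.1.

K ≈ 19.1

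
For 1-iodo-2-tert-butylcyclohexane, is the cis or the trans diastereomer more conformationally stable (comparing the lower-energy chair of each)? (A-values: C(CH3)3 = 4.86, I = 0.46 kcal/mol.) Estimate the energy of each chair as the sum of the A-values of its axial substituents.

trans

At 1,2 positions (parity opposite): cis → (a,e or e,a); trans → (e,e or a,a).
Best chair for cis: E = 0.46 kcal/mol; best chair for trans: E = 0.00 kcal/mol.
The trans isomer is lower by 0.46 kcal/mol.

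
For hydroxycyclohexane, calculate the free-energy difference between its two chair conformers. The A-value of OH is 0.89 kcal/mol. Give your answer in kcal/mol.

A monosubstituted cyclohexane has one chair with the hydroxyl group axial (E = A = 0.89 kcal/mol) and one with it equatorial (E = 0).
ΔE = 0.89 − 0 = 0.89 kcal/mol.

0.89 kcal/mol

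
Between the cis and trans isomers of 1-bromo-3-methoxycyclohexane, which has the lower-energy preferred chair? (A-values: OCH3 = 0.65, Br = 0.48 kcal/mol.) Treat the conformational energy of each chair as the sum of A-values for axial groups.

cis

At 1,3 positions (parity same): cis → (e,e or a,a); trans → (a,e or e,a).
Best chair for cis: E = 0.00 kcal/mol; best chair for trans: E = 0.48 kcal/mol.
The cis isomer is lower by 0.48 kcal/mol.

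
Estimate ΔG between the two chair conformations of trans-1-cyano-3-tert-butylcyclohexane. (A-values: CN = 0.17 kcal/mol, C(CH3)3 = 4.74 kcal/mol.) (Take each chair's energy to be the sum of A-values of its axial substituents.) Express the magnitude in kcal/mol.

4.57 kcal/mol

C1 and C3 have the same parity, so for the trans isomer the two substituents are one axial and one equatorial in each chair.
Chair I (cyano axial, tert-butyl equatorial): E = 0.17 kcal/mol.
Chair II (cyano equatorial, tert-butyl axial): E = 4.74 kcal/mol.
ΔE = 4.74 − 0.17 = 4.57 kcal/mol; chair I is more stable.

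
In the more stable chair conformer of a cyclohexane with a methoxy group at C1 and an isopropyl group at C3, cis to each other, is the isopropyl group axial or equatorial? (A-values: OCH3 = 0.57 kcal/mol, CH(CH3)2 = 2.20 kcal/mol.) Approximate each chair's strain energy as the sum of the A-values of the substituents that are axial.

equatorial

C1 and C3 have the same parity, so for the cis isomer the two substituents are e,e in one chair and a,a in the other.
Chair I (methoxy axial, isopropyl axial): E = 2.77 kcal/mol.
Chair II (methoxy equatorial, isopropyl equatorial): E = 0.00 kcal/mol.
Chair II is the more stable (lower-energy) conformer, and in that chair the isopropyl group is equatorial.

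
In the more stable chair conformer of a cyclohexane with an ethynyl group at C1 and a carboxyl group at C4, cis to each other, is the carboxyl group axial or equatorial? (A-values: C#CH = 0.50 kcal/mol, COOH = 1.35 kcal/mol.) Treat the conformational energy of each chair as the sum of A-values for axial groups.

C1 and C4 have opposite parity, so for the cis isomer the two substituents are one axial and one equatorial in each chair.
Chair I (ethynyl axial, carboxyl equatorial): E = 0.50 kcal/mol.
Chair II (ethynyl equatorial, carboxyl axial): E = 1.35 kcal/mol.
Chair I is the more stable (lower-energy) conformer, and in that chair the carboxyl group is equatorial.

equatorial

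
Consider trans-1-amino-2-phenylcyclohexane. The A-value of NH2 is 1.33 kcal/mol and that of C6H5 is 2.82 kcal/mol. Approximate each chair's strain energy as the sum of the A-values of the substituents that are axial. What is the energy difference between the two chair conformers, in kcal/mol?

4.15 kcal/mol

C1 and C2 have opposite parity, so for the trans isomer the two substituents are e,e in one chair and a,a in the other.
Chair I (amino axial, phenyl axial): E = 4.15 kcal/mol.
Chair II (amino equatorial, phenyl equatorial): E = 0.00 kcal/mol.
ΔE = 4.15 − 0.00 = 4.15 kcal/mol; chair II is more stable.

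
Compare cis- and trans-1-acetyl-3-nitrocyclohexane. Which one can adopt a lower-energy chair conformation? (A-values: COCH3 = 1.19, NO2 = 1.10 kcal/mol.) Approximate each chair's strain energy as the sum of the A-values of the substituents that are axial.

cis

At 1,3 positions (parity same): cis → (e,e or a,a); trans → (a,e or e,a).
Best chair for cis: E = 0.00 kcal/mol; best chair for trans: E = 1.10 kcal/mol.
The cis isomer is lower by 1.10 kcal/mol.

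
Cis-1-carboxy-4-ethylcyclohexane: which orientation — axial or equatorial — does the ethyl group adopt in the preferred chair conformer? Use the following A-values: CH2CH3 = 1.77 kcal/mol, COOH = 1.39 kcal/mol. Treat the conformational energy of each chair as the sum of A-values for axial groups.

equatorial

C1 and C4 have opposite parity, so for the cis isomer the two substituents are one axial and one equatorial in each chair.
Chair I (ethyl axial, carboxyl equatorial): E = 1.77 kcal/mol.
Chair II (ethyl equatorial, carboxyl axial): E = 1.39 kcal/mol.
Chair II is the more stable (lower-energy) conformer, and in that chair the ethyl group is equatorial.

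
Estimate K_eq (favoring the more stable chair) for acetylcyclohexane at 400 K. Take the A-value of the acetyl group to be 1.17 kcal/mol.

One chair has the acetyl group axial (E = 1.17 kcal/mol) and the other has it equatorial (E = 0).
ΔG = 1.17 kcal/mol between the two chairs.
K = exp(ΔG/RT) with R = 1.987×10⁻³ kcal mol⁻¹ K⁻¹ and T = 400 K gives K ≈ 4.36.

K ≈ 4.36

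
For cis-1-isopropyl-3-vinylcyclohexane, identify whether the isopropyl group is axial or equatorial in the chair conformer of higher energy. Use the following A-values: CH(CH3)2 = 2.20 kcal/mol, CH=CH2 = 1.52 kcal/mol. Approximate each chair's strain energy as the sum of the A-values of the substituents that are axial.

C1 and C3 have the same parity, so for the cis isomer the two substituents are e,e in one chair and a,a in the other.
Chair I (isopropyl axial, vinyl axial): E = 3.72 kcal/mol.
Chair II (isopropyl equatorial, vinyl equatorial): E = 0.00 kcal/mol.
Chair I is the less stable (higher-energy) conformer, and in that chair the isopropyl group is axial.

axial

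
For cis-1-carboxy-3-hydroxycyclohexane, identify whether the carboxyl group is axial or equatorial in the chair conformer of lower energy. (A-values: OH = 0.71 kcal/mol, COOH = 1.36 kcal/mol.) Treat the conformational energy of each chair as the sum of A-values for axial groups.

equatorial

C1 and C3 have the same parity, so for the cis isomer the two substituents are e,e in one chair and a,a in the other.
Chair I (hydroxyl axial, carboxyl axial): E = 2.07 kcal/mol.
Chair II (hydroxyl equatorial, carboxyl equatorial): E = 0.00 kcal/mol.
Chair II is the more stable (lower-energy) conformer, and in that chair the carboxyl group is equatorial.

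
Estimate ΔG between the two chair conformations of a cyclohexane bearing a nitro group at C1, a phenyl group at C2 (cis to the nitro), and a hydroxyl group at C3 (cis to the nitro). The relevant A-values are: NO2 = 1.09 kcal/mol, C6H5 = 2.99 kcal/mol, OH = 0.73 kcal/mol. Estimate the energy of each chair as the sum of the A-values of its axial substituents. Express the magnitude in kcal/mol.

Chair I (nitro axial, phenyl equatorial, hydroxyl axial): E = 1.82 kcal/mol.
Chair II (nitro equatorial, phenyl axial, hydroxyl equatorial): E = 2.99 kcal/mol.
ΔE = 2.99 − 1.82 = 1.17 kcal/mol; chair I is more stable.

1.17 kcal/mol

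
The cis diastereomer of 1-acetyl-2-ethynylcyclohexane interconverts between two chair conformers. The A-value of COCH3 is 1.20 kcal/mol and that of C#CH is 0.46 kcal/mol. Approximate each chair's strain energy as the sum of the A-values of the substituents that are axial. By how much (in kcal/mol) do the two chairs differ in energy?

C1 and C2 have opposite parity, so for the cis isomer the two substituents are one axial and one equatorial in each chair.
Chair I (acetyl axial, ethynyl equatorial): E = 1.20 kcal/mol.
Chair II (acetyl equatorial, ethynyl axial): E = 0.46 kcal/mol.
ΔE = 1.20 − 0.46 = 0.74 kcal/mol; chair II is more stable.

0.74 kcal/mol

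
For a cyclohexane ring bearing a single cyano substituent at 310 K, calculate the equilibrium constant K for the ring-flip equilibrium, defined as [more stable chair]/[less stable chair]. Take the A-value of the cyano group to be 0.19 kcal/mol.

One chair has the cyano group axial (E = 0.19 kcal/mol) and the other has it equatorial (E = 0).
ΔG = 0.19 kcal/mol between the two chairs.
K = exp(ΔG/RT) with R = 1.987×10⁻³ kcal mol⁻¹ K⁻¹ and T = 310 K gives K ≈ 1.36.

K ≈ 1.36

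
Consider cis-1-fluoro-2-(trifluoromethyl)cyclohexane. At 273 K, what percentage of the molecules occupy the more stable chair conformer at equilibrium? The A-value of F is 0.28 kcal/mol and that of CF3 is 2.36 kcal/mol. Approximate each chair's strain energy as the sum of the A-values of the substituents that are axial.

C1 and C2 have opposite parity, so for the cis isomer the two substituents are one axial and one equatorial in each chair.
Chair I (fluoro axial, trifluoromethyl equatorial): E = 0.28 kcal/mol; chair II (fluoro equatorial, trifluoromethyl axial): E = 2.36 kcal/mol.
ΔG = 2.08 kcal/mol between the two chairs.
K = exp(ΔG/RT) with R = 1.987×10⁻³ kcal mol⁻¹ K⁻¹ and T = 273 K gives K ≈ 46.3.
Fraction in the lower-energy chair = K/(K+1) = 97.9%.

97.9%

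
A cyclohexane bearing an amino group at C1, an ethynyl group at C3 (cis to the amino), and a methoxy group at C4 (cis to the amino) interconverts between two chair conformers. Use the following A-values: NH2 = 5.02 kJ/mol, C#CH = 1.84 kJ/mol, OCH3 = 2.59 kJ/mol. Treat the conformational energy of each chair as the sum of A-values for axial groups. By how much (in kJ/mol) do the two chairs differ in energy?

Chair I (amino axial, ethynyl axial, methoxy equatorial): E = 6.86 kJ/mol.
Chair II (amino equatorial, ethynyl equatorial, methoxy axial): E = 2.59 kJ/mol.
ΔE = 6.86 − 2.59 = 4.27 kJ/mol; chair II is more stable.

4.27 kJ/mol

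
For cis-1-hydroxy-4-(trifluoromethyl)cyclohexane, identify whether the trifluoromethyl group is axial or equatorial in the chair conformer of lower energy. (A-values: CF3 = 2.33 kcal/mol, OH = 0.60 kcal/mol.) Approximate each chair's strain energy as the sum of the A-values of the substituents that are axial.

C1 and C4 have opposite parity, so for the cis isomer the two substituents are one axial and one equatorial in each chair.
Chair I (trifluoromethyl axial, hydroxyl equatorial): E = 2.33 kcal/mol.
Chair II (trifluoromethyl equatorial, hydroxyl axial): E = 0.60 kcal/mol.
Chair II is the more stable (lower-energy) conformer, and in that chair the trifluoromethyl group is equatorial.

equatorial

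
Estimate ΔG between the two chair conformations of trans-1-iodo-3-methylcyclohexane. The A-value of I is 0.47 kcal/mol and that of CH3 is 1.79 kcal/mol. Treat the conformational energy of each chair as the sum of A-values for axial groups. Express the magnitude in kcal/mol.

C1 and C3 have the same parity, so for the trans isomer the two substituents are one axial and one equatorial in each chair.
Chair I (iodo axial, methyl equatorial): E = 0.47 kcal/mol.
Chair II (iodo equatorial, methyl axial): E = 1.79 kcal/mol.
ΔE = 1.79 − 0.47 = 1.32 kcal/mol; chair I is more stable.

1.32 kcal/mol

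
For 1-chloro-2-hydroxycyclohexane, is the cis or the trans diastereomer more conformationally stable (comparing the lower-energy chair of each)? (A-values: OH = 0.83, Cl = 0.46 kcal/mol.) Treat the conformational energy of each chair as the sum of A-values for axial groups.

trans

At 1,2 positions (parity opposite): cis → (a,e or e,a); trans → (e,e or a,a).
Best chair for cis: E = 0.46 kcal/mol; best chair for trans: E = 0.00 kcal/mol.
The trans isomer is lower by 0.46 kcal/mol.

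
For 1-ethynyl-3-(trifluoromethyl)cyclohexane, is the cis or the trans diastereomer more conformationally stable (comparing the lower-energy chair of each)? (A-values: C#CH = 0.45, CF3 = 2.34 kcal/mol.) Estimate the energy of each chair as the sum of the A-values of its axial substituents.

cis

At 1,3 positions (parity same): cis → (e,e or a,a); trans → (a,e or e,a).
Best chair for cis: E = 0.00 kcal/mol; best chair for trans: E = 0.45 kcal/mol.
The cis isomer is lower by 0.45 kcal/mol.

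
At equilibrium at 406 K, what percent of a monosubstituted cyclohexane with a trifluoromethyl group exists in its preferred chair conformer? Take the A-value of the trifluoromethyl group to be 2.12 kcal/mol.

93.3%

One chair has the trifluoromethyl group axial (E = 2.12 kcal/mol) and the other has it equatorial (E = 0).
ΔG = 2.12 kcal/mol between the two chairs.
K = exp(ΔG/RT) with R = 1.987×10⁻³ kcal mol⁻¹ K⁻¹ and T = 406 K gives K ≈ 13.8.
Fraction in the lower-energy chair = K/(K+1) = 93.3%.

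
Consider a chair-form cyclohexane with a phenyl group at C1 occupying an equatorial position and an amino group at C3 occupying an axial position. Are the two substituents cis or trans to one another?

trans

C1 and C3 have the same parity, so their axial bonds point in the same direction.
With same-parity carbons, two substituents on the same face are both axial or both equatorial; opposite faces give one of each.
Here the groups are equatorial/axial → opposite face → trans.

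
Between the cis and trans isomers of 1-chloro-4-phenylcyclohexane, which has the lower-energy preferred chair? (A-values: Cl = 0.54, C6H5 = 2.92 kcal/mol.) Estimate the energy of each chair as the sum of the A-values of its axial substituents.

At 1,4 positions (parity opposite): cis → (a,e or e,a); trans → (e,e or a,a).
Best chair for cis: E = 0.54 kcal/mol; best chair for trans: E = 0.00 kcal/mol.
The trans isomer is lower by 0.54 kcal/mol.

trans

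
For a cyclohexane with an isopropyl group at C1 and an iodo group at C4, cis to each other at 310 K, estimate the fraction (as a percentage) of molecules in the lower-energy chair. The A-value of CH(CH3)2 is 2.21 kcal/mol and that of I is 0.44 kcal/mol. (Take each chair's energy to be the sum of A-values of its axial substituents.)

C1 and C4 have opposite parity, so for the cis isomer the two substituents are one axial and one equatorial in each chair.
Chair I (isopropyl axial, iodo equatorial): E = 2.21 kcal/mol; chair II (isopropyl equatorial, iodo axial): E = 0.44 kcal/mol.
ΔG = 1.77 kcal/mol between the two chairs.
K = exp(ΔG/RT) with R = 1.987×10⁻³ kcal mol⁻¹ K⁻¹ and T = 310 K gives K ≈ 17.7.
Fraction in the lower-energy chair = K/(K+1) = 94.7%.

94.7%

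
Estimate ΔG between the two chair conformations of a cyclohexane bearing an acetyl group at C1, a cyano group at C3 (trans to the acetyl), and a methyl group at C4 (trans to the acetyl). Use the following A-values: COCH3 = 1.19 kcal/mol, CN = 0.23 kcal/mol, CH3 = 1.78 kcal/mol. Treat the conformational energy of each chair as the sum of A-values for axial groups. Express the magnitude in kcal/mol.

Chair I (acetyl axial, cyano equatorial, methyl axial): E = 2.97 kcal/mol.
Chair II (acetyl equatorial, cyano axial, methyl equatorial): E = 0.23 kcal/mol.
ΔE = 2.97 − 0.23 = 2.74 kcal/mol; chair II is more stable.

2.74 kcal/mol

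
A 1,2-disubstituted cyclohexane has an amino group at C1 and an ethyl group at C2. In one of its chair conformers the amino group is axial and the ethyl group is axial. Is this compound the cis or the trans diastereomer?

trans

C1 and C2 have opposite parity, so their axial bonds point in opposite directions.
With opposite-parity carbons, two substituents on the same face are one axial and one equatorial; opposite faces give both axial or both equatorial.
Here the groups are axial/axial → opposite face → trans.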